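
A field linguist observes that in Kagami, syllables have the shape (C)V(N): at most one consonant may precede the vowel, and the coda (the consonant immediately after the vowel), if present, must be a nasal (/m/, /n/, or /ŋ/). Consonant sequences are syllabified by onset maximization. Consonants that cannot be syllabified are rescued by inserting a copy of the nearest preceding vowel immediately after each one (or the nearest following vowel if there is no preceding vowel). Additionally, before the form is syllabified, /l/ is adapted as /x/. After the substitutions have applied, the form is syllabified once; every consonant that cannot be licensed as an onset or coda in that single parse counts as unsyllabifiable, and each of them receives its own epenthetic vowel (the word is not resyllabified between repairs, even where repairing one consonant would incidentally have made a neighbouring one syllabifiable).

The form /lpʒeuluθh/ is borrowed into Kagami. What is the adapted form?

Substitution: /l/ → /x/, giving /xpʒeuxuθh/.
The consonants /x/, /p/, /θ/, /h/ cannot be parsed into a legal (C)V(N) syllable (only a nasal (/m/, /n/, or /ŋ/) is licensed in coda position; onsets are limited to one consonant).
Epenthesis after each stranded consonant: /x/ → /xe/, /p/ → /pe/, /θ/ → /θu/, /h/ → /hu/.

xepeʒeuxuθuhu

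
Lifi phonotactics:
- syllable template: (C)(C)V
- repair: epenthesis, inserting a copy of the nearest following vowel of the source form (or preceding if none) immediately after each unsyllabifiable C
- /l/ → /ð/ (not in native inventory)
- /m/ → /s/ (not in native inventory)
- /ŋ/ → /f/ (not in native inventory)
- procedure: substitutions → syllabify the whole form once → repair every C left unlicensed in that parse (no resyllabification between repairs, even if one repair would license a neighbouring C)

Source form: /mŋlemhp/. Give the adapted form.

sefðesehepe

Substitution: /m/ → /s/, /ŋ/ → /f/, /l/ → /ð/, giving /sfðeshp/.
Syllabifying with onset maximization leaves /s/, /s/, /h/, /p/ stranded (no codas are permitted; onsets may contain at most 2 consonants).
Each unlicensed consonant becomes the onset of a new syllable: /s/ → /se/, /s/ → /se/, /h/ → /he/, /p/ → /pe/.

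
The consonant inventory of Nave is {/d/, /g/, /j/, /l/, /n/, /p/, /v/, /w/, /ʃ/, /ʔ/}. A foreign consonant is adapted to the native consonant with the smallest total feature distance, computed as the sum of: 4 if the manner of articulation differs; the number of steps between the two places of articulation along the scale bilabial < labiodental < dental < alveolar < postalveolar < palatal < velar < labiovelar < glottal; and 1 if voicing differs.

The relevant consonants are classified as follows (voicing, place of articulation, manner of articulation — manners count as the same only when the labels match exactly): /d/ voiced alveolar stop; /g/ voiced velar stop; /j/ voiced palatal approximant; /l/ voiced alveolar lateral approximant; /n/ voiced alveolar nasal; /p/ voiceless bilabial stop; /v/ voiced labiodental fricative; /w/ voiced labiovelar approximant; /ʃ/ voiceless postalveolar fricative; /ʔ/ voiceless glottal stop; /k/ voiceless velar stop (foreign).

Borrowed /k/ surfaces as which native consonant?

/g/ is closest: same manner (stop), place distance 0 (velar→velar), voicing differs (+1); total 1. Next closest is /ʔ/ at distance 2.

g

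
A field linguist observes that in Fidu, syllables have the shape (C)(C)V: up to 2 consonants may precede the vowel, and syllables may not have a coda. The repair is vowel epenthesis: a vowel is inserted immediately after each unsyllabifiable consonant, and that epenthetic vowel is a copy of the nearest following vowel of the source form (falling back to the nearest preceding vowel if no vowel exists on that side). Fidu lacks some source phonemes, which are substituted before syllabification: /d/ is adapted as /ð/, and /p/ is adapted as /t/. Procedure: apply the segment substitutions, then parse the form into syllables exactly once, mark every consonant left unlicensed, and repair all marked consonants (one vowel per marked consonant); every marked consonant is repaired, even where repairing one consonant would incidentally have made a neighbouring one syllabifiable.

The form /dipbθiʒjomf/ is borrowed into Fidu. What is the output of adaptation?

ðitibθiʒjomofo

Substitution: /d/ → /ð/, /p/ → /t/, giving /ðitbθiʒjomf/.
Syllabifying with onset maximization leaves /t/, /m/, /f/ stranded (no codas are permitted; onsets may contain at most 2 consonants).
Each unlicensed consonant becomes the onset of a new syllable: /t/ → /ti/, /m/ → /mo/, /f/ → /fo/.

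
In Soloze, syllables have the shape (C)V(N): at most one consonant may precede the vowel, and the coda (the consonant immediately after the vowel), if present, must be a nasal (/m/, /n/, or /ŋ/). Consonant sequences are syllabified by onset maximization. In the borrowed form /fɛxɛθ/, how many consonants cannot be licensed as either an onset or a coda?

Under (C)V(N), the unsyllabifiable consonants are /θ/ (only a nasal (/m/, /n/, or /ŋ/) is licensed in coda position; onsets are limited to one consonant).

1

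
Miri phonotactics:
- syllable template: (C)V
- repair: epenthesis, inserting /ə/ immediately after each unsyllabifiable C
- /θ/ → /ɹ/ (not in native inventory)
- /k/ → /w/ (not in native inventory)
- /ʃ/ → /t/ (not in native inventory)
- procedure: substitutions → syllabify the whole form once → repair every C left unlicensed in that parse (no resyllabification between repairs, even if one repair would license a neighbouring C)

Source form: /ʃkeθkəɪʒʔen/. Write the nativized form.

Substitution: /ʃ/ → /t/, /k/ → /w/, /θ/ → /ɹ/, giving /tweɹwəɪʒʔen/.
Under (C)V, the unsyllabifiable consonants are /t/, /ɹ/, /ʒ/, /n/ (no codas are permitted; onsets are limited to one consonant).
Each unlicensed consonant becomes the onset of a new syllable: /t/ → /tə/, /ɹ/ → /ɹə/, /ʒ/ → /ʒə/, /n/ → /nə/.

təweɹəwəɪʒəʔenə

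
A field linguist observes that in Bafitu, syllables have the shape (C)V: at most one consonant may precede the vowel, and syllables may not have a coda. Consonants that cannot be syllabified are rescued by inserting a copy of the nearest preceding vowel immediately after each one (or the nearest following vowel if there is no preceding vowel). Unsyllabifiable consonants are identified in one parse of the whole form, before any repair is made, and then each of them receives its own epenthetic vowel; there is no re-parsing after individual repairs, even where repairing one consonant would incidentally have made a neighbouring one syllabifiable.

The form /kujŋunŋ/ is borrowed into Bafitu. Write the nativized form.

kujuŋunuŋu

The consonants /j/, /n/, /ŋ/ cannot be parsed into a legal (C)V syllable (no codas are permitted; onsets are limited to one consonant).
Epenthesis after each stranded consonant: /j/ → /ju/, /n/ → /nu/, /ŋ/ → /ŋu/.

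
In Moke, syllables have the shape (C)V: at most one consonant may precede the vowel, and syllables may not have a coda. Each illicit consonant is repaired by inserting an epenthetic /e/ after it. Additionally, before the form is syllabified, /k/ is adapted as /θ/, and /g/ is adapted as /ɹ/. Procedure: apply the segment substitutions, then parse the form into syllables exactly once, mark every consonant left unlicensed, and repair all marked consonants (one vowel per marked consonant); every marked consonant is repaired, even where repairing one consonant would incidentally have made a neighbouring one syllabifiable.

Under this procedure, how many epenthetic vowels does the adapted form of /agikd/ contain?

After substitution the input is /aɹiθd/.
The unsyllabifiable consonants are /θ/, /d/; each receives one epenthetic vowel.

2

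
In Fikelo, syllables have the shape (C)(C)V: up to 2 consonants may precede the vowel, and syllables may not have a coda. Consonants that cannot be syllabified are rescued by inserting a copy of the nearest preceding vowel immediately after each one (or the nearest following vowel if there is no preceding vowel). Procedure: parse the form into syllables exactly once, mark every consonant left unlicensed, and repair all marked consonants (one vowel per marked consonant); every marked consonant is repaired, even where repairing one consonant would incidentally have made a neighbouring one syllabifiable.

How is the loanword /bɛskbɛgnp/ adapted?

bɛsɛkbɛgɛnɛpɛ

Under (C)(C)V, the unsyllabifiable consonants are /s/, /g/, /n/, /p/ (no codas are permitted; onsets may contain at most 2 consonants).
Each unlicensed consonant becomes the onset of a new syllable: /s/ → /sɛ/, /g/ → /gɛ/, /n/ → /nɛ/, /p/ → /pɛ/.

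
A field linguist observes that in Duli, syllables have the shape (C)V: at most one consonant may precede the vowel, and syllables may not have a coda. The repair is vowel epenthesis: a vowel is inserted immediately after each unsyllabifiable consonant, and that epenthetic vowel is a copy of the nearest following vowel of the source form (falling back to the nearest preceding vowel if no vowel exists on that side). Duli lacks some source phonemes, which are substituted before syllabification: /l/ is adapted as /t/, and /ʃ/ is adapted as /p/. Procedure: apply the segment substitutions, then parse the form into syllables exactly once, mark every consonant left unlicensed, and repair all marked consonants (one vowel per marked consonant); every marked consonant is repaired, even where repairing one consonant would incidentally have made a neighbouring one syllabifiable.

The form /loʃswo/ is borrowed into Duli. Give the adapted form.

Substitution: /l/ → /t/, /ʃ/ → /p/, giving /topswo/.
The consonants /p/, /s/ cannot be parsed into a legal (C)V syllable (no codas are permitted; onsets are limited to one consonant).
Inserting the epenthetic vowel yields /p/ → /po/, /s/ → /so/.

toposowo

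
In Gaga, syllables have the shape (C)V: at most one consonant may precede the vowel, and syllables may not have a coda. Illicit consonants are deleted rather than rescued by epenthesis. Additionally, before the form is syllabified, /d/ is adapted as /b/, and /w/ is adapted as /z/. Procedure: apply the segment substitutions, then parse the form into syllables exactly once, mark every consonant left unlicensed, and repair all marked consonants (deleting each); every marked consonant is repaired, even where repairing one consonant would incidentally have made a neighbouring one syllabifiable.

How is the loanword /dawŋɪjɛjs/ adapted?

baŋɪjɛ

Substitution: /d/ → /b/, /w/ → /z/, giving /bazŋɪjɛjs/.
The consonants /z/, /j/, /s/ cannot be parsed into a legal (C)V syllable (no codas are permitted; onsets are limited to one consonant).
Deleting the stranded consonants removes /z/, /j/, /s/.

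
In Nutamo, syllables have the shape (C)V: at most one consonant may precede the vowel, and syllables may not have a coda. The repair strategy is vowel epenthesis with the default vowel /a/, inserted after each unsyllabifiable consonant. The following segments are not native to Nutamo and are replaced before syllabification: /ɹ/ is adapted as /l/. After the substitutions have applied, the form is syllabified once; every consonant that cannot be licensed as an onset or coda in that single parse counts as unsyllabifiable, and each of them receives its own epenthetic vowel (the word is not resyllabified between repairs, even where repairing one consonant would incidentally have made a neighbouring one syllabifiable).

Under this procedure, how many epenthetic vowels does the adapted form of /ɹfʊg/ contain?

2

After substitution the input is /lfʊg/.
The unsyllabifiable consonants are /l/, /g/; each receives one epenthetic vowel.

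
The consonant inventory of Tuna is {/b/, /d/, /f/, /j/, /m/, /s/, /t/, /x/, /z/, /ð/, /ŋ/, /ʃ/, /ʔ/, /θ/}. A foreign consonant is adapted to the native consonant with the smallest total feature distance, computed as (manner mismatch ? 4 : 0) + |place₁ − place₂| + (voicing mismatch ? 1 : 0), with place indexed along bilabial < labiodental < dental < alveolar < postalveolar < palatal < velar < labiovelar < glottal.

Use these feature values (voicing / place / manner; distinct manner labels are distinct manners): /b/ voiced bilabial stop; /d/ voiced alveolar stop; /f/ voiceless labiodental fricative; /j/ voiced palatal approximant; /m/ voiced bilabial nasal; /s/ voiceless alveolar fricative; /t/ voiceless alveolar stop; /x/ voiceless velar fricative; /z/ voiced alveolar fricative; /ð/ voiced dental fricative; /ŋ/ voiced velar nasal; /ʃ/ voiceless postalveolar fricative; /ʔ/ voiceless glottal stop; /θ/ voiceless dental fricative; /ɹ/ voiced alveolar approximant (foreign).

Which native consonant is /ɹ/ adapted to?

j

/j/ is closest: same manner (approximant), place distance 2 (alveolar→palatal), same voicing; total 2. Next closest is /d/ at distance 4.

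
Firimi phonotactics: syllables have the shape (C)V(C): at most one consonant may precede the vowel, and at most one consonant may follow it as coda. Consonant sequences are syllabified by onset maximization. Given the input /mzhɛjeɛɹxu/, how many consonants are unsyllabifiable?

Syllabifying with onset maximization leaves /m/, /z/ stranded (at most one coda consonant is licensed; onsets are limited to one consonant).

2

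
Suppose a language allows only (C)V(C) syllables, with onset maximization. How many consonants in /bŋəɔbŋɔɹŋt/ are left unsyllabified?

Under (C)V(C), the unsyllabifiable consonants are /b/, /ŋ/, /t/ (at most one coda consonant is licensed; onsets are limited to one consonant).

3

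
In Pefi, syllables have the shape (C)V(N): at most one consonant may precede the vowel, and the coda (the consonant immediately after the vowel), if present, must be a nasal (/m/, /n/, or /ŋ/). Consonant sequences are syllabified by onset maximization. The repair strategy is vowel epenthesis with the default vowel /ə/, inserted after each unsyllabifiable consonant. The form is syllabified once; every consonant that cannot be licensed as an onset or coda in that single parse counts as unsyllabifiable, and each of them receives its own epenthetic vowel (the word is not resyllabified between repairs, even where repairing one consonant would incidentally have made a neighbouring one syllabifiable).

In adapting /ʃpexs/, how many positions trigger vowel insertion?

3

The unsyllabifiable consonants are /ʃ/, /x/, /s/; each receives one epenthetic vowel.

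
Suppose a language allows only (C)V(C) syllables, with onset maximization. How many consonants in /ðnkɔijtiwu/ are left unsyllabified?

2

Syllabifying with onset maximization leaves /ð/, /n/ stranded (at most one coda consonant is licensed; onsets are limited to one consonant).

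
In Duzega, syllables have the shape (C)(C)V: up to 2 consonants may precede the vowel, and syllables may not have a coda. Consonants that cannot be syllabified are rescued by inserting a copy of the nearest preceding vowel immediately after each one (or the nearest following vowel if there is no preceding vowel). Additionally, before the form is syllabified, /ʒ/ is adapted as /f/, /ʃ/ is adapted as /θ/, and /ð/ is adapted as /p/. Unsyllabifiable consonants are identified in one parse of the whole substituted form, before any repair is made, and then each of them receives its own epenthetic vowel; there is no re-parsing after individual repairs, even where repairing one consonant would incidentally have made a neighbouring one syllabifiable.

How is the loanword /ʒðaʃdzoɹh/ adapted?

fpaθadzoɹoho

Substitution: /ʒ/ → /f/, /ð/ → /p/, /ʃ/ → /θ/, giving /fpaθdzoɹh/.
Under (C)(C)V, the unsyllabifiable consonants are /θ/, /ɹ/, /h/ (no codas are permitted; onsets may contain at most 2 consonants).
Each unlicensed consonant becomes the onset of a new syllable: /θ/ → /θa/, /ɹ/ → /ɹo/, /h/ → /ho/.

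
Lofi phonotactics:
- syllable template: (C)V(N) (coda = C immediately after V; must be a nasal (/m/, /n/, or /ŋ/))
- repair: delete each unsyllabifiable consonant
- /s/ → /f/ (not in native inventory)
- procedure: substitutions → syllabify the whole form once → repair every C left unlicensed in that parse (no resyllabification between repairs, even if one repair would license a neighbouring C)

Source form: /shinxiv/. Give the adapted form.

Substitution: /s/ → /f/, giving /fhinxiv/.
Syllabifying with onset maximization leaves /f/, /v/ stranded (only a nasal (/m/, /n/, or /ŋ/) is licensed in coda position; onsets are limited to one consonant).
Deletion applies to /f/, /v/.

hinxi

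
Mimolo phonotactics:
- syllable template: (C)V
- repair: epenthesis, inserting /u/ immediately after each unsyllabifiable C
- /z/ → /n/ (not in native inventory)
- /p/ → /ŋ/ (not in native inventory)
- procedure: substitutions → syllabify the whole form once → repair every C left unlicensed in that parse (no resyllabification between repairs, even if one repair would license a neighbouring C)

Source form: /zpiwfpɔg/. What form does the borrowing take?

nuŋiwufuŋɔgu

Substitution: /z/ → /n/, /p/ → /ŋ/, giving /nŋiwfŋɔg/.
Syllabifying with onset maximization leaves /n/, /w/, /f/, /g/ stranded (no codas are permitted; onsets are limited to one consonant).
Each unlicensed consonant becomes the onset of a new syllable: /n/ → /nu/, /w/ → /wu/, /f/ → /fu/, /g/ → /gu/.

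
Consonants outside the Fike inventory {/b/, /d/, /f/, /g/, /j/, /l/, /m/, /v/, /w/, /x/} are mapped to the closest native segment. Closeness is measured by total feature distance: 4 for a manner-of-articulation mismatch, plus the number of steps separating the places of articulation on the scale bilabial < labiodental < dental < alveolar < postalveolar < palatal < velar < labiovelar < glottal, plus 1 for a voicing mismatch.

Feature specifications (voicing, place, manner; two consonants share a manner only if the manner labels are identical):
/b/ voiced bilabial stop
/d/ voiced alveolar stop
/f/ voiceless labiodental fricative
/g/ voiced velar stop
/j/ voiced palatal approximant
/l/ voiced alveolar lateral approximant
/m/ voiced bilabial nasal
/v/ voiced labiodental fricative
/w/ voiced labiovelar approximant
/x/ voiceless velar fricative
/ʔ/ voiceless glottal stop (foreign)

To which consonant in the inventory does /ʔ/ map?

g

/g/ is closest: same manner (stop), place distance 2 (glottal→velar), voicing differs (+1); total 3. Next closest is /d/ at distance 6.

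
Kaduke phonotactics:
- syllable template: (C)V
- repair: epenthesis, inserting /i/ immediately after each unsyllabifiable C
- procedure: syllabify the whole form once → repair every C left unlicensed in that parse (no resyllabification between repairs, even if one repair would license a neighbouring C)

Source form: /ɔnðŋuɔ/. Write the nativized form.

ɔniðiŋuɔ

The consonants /n/, /ð/ cannot be parsed into a legal (C)V syllable (no codas are permitted; onsets are limited to one consonant).
Each unlicensed consonant becomes the onset of a new syllable: /n/ → /ni/, /ð/ → /ði/.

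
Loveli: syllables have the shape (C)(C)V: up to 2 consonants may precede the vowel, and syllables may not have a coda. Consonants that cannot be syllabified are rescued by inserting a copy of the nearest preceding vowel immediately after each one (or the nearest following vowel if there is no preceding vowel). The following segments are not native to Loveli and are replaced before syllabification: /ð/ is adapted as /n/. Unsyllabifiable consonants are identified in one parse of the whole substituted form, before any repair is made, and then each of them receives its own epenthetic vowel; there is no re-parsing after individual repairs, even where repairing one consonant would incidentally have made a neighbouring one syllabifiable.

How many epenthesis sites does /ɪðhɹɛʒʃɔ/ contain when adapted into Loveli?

After substitution the input is /ɪnhɹɛʒʃɔ/.
The unsyllabifiable consonants are /n/; each receives one epenthetic vowel.

1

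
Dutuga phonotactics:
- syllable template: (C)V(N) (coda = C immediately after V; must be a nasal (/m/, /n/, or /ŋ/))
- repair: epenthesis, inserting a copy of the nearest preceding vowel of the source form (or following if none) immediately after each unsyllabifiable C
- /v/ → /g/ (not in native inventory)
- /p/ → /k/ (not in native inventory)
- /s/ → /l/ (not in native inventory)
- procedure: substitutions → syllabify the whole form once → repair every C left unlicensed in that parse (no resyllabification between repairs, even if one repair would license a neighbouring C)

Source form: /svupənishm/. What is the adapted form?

Substitution: /s/ → /l/, /v/ → /g/, /p/ → /k/, giving /lgukənilhm/.
The consonants /l/, /l/, /h/, /m/ cannot be parsed into a legal (C)V(N) syllable (only a nasal (/m/, /n/, or /ŋ/) is licensed in coda position; onsets are limited to one consonant).
Each unlicensed consonant becomes the onset of a new syllable: /l/ → /lu/, /l/ → /li/, /h/ → /hi/, /m/ → /mi/.

lugukənilihimi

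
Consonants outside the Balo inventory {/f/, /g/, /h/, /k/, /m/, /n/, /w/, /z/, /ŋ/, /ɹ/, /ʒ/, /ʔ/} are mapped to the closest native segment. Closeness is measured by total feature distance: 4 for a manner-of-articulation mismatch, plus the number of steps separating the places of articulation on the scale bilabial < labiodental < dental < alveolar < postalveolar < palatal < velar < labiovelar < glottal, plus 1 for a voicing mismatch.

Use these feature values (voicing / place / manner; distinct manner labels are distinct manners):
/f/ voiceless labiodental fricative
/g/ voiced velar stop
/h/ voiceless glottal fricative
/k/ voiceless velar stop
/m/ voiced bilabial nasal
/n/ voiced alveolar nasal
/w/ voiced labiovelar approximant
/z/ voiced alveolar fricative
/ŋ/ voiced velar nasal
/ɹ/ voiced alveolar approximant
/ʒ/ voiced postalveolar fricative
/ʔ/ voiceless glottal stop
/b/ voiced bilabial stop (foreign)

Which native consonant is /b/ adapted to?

m

/m/ is closest: manner differs (stop→nasal, +4), place distance 0 (bilabial→bilabial), same voicing; total 4. Next closest is /f/ at distance 6.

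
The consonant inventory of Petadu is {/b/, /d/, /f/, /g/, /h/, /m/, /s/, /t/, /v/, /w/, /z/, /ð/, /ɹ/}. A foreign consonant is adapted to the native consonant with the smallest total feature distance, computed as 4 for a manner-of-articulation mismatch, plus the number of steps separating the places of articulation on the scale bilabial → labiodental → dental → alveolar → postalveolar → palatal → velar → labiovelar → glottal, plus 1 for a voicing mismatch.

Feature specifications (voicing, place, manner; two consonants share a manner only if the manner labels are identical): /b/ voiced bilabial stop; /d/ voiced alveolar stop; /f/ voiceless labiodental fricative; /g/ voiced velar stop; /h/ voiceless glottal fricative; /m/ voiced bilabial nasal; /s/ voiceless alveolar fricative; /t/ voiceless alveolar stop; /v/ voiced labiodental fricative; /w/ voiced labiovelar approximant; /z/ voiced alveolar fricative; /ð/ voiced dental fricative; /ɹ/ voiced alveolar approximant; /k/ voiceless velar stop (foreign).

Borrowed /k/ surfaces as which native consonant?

/g/ is closest: same manner (stop), place distance 0 (velar→velar), voicing differs (+1); total 1. Next closest is /t/ at distance 3.

g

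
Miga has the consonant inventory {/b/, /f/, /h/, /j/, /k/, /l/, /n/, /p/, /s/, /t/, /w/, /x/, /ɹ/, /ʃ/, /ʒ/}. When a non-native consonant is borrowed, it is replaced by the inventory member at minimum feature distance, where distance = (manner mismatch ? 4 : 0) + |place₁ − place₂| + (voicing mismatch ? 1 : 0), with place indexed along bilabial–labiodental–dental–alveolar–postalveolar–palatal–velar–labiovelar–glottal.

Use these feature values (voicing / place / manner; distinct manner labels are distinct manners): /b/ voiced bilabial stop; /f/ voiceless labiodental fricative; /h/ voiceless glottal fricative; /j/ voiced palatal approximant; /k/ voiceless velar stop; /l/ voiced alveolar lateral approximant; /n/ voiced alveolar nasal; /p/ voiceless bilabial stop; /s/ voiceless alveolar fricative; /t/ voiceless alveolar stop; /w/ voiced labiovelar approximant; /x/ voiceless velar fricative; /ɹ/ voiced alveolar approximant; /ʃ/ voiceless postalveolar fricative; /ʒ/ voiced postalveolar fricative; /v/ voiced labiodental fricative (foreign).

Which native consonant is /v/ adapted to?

/f/ is closest: same manner (fricative), place distance 0 (labiodental→labiodental), voicing differs (+1); total 1. Next closest is /s/ at distance 3.

f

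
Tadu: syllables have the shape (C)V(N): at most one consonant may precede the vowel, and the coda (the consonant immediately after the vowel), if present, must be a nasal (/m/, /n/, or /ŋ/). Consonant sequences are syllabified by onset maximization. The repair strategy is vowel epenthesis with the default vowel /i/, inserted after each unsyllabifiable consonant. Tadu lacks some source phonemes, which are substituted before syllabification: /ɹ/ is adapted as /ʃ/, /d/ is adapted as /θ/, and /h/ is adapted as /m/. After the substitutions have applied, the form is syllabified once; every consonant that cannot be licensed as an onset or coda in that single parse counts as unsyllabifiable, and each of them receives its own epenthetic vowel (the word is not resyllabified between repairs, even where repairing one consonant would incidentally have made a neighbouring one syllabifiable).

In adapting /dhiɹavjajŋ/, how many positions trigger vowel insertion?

4

After substitution the input is /θmiʃavjajŋ/.
The unsyllabifiable consonants are /θ/, /v/, /j/, /ŋ/; each receives one epenthetic vowel.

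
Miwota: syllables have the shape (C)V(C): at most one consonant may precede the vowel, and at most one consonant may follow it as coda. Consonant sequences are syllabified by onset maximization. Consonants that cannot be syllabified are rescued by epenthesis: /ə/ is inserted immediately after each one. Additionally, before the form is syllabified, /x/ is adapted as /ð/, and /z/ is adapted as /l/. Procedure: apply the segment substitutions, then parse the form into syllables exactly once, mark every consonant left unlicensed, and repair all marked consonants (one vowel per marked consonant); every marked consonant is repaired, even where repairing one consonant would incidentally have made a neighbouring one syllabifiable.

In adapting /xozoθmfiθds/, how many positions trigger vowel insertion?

3

After substitution the input is /ðoloθmfiθds/.
The unsyllabifiable consonants are /m/, /d/, /s/; each receives one epenthetic vowel.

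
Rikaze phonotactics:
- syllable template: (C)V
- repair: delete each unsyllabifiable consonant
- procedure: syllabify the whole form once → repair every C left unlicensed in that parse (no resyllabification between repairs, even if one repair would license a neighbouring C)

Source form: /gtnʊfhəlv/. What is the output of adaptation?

Under (C)V, the unsyllabifiable consonants are /g/, /t/, /f/, /l/, /v/ (no codas are permitted; onsets are limited to one consonant).
Deleting the stranded consonants removes /g/, /t/, /f/, /l/, /v/.

nʊhə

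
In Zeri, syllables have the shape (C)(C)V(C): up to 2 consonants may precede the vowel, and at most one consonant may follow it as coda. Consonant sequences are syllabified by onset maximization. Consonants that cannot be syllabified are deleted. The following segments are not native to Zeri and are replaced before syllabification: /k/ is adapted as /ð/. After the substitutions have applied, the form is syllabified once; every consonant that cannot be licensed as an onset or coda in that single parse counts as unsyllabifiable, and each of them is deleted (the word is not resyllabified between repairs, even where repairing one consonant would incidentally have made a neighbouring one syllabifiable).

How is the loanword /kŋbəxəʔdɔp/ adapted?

ŋbəxəʔdɔp

Substitution: /k/ → /ð/, giving /ðŋbəxəʔdɔp/.
The consonants /ð/ cannot be parsed into a legal (C)(C)V(C) syllable (at most one coda consonant is licensed; onsets may contain at most 2 consonants).
Deletion applies to /ð/.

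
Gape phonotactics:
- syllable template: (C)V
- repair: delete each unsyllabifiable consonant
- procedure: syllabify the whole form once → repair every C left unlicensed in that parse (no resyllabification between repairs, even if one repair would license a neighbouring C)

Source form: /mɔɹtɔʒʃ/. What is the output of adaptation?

Syllabifying with onset maximization leaves /ɹ/, /ʒ/, /ʃ/ stranded (no codas are permitted; onsets are limited to one consonant).
Deleting the stranded consonants removes /ɹ/, /ʒ/, /ʃ/.

mɔtɔ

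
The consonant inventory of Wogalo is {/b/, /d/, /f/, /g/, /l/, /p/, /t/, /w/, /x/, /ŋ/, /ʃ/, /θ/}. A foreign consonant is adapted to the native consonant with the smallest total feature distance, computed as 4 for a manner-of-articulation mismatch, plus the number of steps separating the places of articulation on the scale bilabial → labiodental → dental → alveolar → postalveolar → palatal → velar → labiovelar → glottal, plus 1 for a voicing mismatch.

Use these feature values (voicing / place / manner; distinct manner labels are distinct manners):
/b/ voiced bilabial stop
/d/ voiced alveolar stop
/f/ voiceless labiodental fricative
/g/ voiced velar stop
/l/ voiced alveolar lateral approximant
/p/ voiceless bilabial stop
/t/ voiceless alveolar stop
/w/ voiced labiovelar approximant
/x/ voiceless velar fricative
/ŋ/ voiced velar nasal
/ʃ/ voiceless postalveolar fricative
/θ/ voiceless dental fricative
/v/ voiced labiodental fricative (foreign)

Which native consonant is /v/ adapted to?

f

/f/ is closest: same manner (fricative), place distance 0 (labiodental→labiodental), voicing differs (+1); total 1. Next closest is /θ/ at distance 2.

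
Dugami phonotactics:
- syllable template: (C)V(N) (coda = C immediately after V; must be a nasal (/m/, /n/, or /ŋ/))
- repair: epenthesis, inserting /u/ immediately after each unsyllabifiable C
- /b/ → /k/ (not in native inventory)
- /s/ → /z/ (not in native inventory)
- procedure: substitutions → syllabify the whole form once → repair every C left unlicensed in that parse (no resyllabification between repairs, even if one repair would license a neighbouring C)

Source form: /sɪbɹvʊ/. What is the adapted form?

Substitution: /s/ → /z/, /b/ → /k/, giving /zɪkɹvʊ/.
The consonants /k/, /ɹ/ cannot be parsed into a legal (C)V(N) syllable (only a nasal (/m/, /n/, or /ŋ/) is licensed in coda position; onsets are limited to one consonant).
Each unlicensed consonant becomes the onset of a new syllable: /k/ → /ku/, /ɹ/ → /ɹu/.

zɪkuɹuvʊ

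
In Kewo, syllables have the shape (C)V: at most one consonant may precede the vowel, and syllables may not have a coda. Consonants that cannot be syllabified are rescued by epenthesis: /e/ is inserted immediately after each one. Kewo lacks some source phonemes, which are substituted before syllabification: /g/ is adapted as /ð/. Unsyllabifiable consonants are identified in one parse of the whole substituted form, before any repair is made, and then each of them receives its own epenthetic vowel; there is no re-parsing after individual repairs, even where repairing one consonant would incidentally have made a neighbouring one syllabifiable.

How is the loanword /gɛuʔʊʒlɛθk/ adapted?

ðɛuʔʊʒelɛθeke

Substitution: /g/ → /ð/, giving /ðɛuʔʊʒlɛθk/.
Under (C)V, the unsyllabifiable consonants are /ʒ/, /θ/, /k/ (no codas are permitted; onsets are limited to one consonant).
Inserting the epenthetic vowel yields /ʒ/ → /ʒe/, /θ/ → /θe/, /k/ → /ke/.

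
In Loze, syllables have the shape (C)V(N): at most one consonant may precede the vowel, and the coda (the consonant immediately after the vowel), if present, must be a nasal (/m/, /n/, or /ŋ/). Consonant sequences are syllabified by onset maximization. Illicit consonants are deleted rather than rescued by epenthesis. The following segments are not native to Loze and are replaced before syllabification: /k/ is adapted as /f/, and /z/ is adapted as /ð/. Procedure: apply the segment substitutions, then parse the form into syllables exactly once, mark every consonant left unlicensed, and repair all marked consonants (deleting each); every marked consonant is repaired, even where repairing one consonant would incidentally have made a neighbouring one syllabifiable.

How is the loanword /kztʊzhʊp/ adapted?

tʊhʊ

Substitution: /k/ → /f/, /z/ → /ð/, giving /fðtʊðhʊp/.
Under (C)V(N), the unsyllabifiable consonants are /f/, /ð/, /ð/, /p/ (only a nasal (/m/, /n/, or /ŋ/) is licensed in coda position; onsets are limited to one consonant).
Each unlicensed consonant is deleted: /f/, /ð/, /ð/, /p/.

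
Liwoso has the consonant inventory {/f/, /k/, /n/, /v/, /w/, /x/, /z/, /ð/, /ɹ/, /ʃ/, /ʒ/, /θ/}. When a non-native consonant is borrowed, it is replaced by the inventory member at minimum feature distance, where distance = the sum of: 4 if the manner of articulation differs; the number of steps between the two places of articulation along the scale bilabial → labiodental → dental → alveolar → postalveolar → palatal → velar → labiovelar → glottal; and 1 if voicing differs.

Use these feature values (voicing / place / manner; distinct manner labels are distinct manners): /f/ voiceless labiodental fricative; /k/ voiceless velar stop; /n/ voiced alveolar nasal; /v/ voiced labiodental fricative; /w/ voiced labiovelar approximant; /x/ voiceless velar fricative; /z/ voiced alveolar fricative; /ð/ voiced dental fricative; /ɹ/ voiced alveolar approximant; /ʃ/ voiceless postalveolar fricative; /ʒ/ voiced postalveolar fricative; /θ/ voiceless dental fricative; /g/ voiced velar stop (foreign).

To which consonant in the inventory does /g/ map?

/k/ is closest: same manner (stop), place distance 0 (velar→velar), voicing differs (+1); total 1. Next closest is /w/ at distance 5.

k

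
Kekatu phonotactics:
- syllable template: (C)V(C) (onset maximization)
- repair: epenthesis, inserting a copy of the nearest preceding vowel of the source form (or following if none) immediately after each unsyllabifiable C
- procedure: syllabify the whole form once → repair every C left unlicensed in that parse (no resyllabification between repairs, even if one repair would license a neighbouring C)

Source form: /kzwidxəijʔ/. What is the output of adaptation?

kiziwidxəijʔi

Under (C)V(C), the unsyllabifiable consonants are /k/, /z/, /ʔ/ (at most one coda consonant is licensed; onsets are limited to one consonant).
Epenthesis after each stranded consonant: /k/ → /ki/, /z/ → /zi/, /ʔ/ → /ʔi/.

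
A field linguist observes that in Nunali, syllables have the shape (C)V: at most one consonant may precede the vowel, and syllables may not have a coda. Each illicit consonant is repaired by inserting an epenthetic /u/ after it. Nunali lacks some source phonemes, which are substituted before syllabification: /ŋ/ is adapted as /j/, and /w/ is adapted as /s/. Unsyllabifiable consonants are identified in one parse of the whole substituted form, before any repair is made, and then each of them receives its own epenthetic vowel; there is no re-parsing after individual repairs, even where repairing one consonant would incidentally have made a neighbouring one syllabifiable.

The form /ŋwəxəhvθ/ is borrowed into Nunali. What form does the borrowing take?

Substitution: /ŋ/ → /j/, /w/ → /s/, giving /jsəxəhvθ/.
The consonants /j/, /h/, /v/, /θ/ cannot be parsed into a legal (C)V syllable (no codas are permitted; onsets are limited to one consonant).
Inserting the epenthetic vowel yields /j/ → /ju/, /h/ → /hu/, /v/ → /vu/, /θ/ → /θu/.

jusəxəhuvuθu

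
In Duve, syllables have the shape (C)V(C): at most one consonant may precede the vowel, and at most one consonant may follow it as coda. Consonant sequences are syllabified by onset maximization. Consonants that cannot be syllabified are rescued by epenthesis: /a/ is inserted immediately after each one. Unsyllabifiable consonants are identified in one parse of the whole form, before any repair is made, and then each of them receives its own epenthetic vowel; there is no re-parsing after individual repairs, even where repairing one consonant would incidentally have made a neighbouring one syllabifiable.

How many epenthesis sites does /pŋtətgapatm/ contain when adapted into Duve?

The unsyllabifiable consonants are /p/, /ŋ/, /m/; each receives one epenthetic vowel.

3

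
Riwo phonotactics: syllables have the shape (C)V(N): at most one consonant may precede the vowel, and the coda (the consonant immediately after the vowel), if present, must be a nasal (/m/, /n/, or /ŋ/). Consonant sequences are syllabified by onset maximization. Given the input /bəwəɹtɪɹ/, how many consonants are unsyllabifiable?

2

Syllabifying with onset maximization leaves /ɹ/, /ɹ/ stranded (only a nasal (/m/, /n/, or /ŋ/) is licensed in coda position; onsets are limited to one consonant).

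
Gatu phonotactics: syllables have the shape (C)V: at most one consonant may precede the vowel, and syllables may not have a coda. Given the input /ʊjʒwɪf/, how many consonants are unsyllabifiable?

Under (C)V, the unsyllabifiable consonants are /j/, /ʒ/, /f/ (no codas are permitted; onsets are limited to one consonant).

3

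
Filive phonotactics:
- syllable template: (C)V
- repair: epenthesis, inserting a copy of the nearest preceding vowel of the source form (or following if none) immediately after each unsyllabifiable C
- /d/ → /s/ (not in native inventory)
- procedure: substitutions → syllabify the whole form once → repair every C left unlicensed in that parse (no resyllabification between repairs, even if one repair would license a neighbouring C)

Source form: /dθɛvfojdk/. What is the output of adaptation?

Substitution: /d/ → /s/, giving /sθɛvfojsk/.
Syllabifying with onset maximization leaves /s/, /v/, /j/, /s/, /k/ stranded (no codas are permitted; onsets are limited to one consonant).
Epenthesis after each stranded consonant: /s/ → /sɛ/, /v/ → /vɛ/, /j/ → /jo/, /s/ → /so/, /k/ → /ko/.

sɛθɛvɛfojosoko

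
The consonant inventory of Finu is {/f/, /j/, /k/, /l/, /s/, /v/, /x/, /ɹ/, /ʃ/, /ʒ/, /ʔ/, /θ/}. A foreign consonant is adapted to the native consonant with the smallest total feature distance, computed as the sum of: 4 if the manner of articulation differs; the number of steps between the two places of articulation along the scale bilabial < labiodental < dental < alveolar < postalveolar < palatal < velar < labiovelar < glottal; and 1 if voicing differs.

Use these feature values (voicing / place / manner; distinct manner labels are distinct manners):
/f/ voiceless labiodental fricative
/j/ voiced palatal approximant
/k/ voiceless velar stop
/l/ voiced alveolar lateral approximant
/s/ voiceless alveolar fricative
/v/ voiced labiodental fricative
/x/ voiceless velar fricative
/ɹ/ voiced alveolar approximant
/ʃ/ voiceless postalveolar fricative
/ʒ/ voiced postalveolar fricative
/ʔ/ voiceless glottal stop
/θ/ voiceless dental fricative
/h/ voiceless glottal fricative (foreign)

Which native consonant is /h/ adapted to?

x

/x/ is closest: same manner (fricative), place distance 2 (glottal→velar), same voicing; total 2. Next closest is /ʃ/ at distance 4.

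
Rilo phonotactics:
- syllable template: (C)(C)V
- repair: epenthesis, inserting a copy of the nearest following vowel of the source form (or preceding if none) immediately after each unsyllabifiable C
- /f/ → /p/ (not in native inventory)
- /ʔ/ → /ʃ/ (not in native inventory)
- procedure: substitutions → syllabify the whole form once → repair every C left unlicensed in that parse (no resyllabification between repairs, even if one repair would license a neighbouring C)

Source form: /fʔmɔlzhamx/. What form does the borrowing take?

Substitution: /f/ → /p/, /ʔ/ → /ʃ/, giving /pʃmɔlzhamx/.
Under (C)(C)V, the unsyllabifiable consonants are /p/, /l/, /m/, /x/ (no codas are permitted; onsets may contain at most 2 consonants).
Epenthesis after each stranded consonant: /p/ → /pɔ/, /l/ → /la/, /m/ → /ma/, /x/ → /xa/.

pɔʃmɔlazhamaxa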